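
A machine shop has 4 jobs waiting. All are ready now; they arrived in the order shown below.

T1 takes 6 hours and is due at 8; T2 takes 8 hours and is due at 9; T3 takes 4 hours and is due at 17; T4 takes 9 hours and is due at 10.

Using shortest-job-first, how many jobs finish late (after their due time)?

SPT (increasing processing time): T3 T1 T2 T4.
T3: 0→4, due 17, tardiness 0
T1: 4→10, due 8, tardiness 2
T2: 10→18, due 9, tardiness 9
T4: 18→27, due 10, tardiness 17
Late jobs: 3.

3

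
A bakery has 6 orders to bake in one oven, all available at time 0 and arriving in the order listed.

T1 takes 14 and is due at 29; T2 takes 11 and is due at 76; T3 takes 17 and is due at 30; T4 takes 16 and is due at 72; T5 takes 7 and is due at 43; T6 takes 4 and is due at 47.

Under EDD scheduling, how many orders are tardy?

1

EDD (increasing due date): T1 T3 T5 T6 T4 T2.
T1: 0→14, due 29, tardiness 0
T3: 14→31, due 30, tardiness 1
T5: 31→38, due 43, tardiness 0
T6: 38→42, due 47, tardiness 0
T4: 42→58, due 72, tardiness 0
T2: 58→69, due 76, tardiness 0
Late orders: 1.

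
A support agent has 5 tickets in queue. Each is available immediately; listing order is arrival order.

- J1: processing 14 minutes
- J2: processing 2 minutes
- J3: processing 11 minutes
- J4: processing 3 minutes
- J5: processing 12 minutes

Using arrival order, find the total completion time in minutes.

129

FIFO (arrival order): J1 J2 J3 J4 J5.
J1: 0→14
J2: 14→16
J3: 16→27
J4: 27→30
J5: 30→42
Sum = 14+16+27+30+42 = 129.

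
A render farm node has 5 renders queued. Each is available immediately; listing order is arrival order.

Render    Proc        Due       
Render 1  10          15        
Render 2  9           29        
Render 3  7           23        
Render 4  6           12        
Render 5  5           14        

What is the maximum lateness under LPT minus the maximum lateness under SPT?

LPT (decreasing processing time): Render 1 Render 2 Render 3 Render 4 Render 5.
Render 1: 0→10, due 15, lateness -5
Render 2: 10→19, due 29, lateness -10
Render 3: 19→26, due 23, lateness 3
Render 4: 26→32, due 12, lateness 20
Render 5: 32→37, due 14, lateness 23
Maximum = 23.
SPT (increasing processing time): Render 5 Render 4 Render 3 Render 2 Render 1.
Render 5: 0→5, due 14, lateness -9
Render 4: 5→11, due 12, lateness -1
Render 3: 11→18, due 23, lateness -5
Render 2: 18→27, due 29, lateness -2
Render 1: 27→37, due 15, lateness 22
Maximum = 22.
Difference = 23 − 22 = 1.

1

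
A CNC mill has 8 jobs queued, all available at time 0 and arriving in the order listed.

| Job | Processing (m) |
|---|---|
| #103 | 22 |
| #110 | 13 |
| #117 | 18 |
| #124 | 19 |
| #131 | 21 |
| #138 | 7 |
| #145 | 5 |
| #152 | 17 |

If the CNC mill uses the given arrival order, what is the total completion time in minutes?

FIFO (arrival order): #103 #110 #117 #124 #131 #138 #145 #152.
#103: 0→22
#110: 22→35
#117: 35→53
#124: 53→72
#131: 72→93
#138: 93→100
#145: 100→105
#152: 105→122
Sum = 22+35+53+72+93+100+105+122 = 602.

602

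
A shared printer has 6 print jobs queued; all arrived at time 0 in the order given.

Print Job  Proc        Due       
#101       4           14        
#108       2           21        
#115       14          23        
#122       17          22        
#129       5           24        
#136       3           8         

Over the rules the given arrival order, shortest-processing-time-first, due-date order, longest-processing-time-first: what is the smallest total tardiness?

FIFO (arrival order): #101 #108 #115 #122 #129 #136.
#101: 0→4, due 14, tardiness 0
#108: 4→6, due 21, tardiness 0
#115: 6→20, due 23, tardiness 0
#122: 20→37, due 22, tardiness 15
#129: 37→42, due 24, tardiness 18
#136: 42→45, due 8, tardiness 37
Sum = 0+0+0+15+18+37 = 70.
SPT (increasing processing time): #108 #136 #101 #129 #115 #122.
#108: 0→2, due 21, tardiness 0
#136: 2→5, due 8, tardiness 0
#101: 5→9, due 14, tardiness 0
#129: 9→14, due 24, tardiness 0
#115: 14→28, due 23, tardiness 5
#122: 28→45, due 22, tardiness 23
Sum = 0+0+0+0+5+23 = 28.
EDD (increasing due date): #136 #101 #108 #122 #115 #129.
#136: 0→3, due 8, tardiness 0
#101: 3→7, due 14, tardiness 0
#108: 7→9, due 21, tardiness 0
#122: 9→26, due 22, tardiness 4
#115: 26→40, due 23, tardiness 17
#129: 40→45, due 24, tardiness 21
Sum = 0+0+0+4+17+21 = 42.
LPT (decreasing processing time): #122 #115 #129 #101 #136 #108.
#122: 0→17, due 22, tardiness 0
#115: 17→31, due 23, tardiness 8
#129: 31→36, due 24, tardiness 12
#101: 36→40, due 14, tardiness 26
#136: 40→43, due 8, tardiness 35
#108: 43→45, due 21, tardiness 24
Sum = 0+8+12+26+35+24 = 105.
FIFO 70, SPT 28, EDD 42, LPT 105 → minimum 28.

28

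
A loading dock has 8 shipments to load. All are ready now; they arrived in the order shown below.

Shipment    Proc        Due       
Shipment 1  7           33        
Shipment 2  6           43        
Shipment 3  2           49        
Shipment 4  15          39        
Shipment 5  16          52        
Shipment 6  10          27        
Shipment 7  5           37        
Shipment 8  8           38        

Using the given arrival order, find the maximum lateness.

31

FIFO (arrival order): Shipment 1 Shipment 2 Shipment 3 Shipment 4 Shipment 5 Shipment 6 Shipment 7 Shipment 8.
Shipment 1: 0→7, due 33, lateness -26
Shipment 2: 7→13, due 43, lateness -30
Shipment 3: 13→15, due 49, lateness -34
Shipment 4: 15→30, due 39, lateness -9
Shipment 5: 30→46, due 52, lateness -6
Shipment 6: 46→56, due 27, lateness 29
Shipment 7: 56→61, due 37, lateness 24
Shipment 8: 61→69, due 38, lateness 31
Maximum = 31.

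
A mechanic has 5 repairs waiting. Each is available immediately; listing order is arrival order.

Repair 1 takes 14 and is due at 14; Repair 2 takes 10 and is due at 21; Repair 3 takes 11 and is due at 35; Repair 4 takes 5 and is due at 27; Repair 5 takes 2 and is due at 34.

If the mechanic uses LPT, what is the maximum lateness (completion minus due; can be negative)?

LPT (decreasing processing time): Repair 1 Repair 3 Repair 2 Repair 4 Repair 5.
Repair 1: 0→14, due 14, lateness 0
Repair 3: 14→25, due 35, lateness -10
Repair 2: 25→35, due 21, lateness 14
Repair 4: 35→40, due 27, lateness 13
Repair 5: 40→42, due 34, lateness 8
Maximum = 14.

14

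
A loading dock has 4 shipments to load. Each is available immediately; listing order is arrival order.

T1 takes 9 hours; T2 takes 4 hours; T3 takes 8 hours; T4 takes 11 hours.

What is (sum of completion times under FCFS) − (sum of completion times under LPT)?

-16

FIFO (arrival order): T1 T2 T3 T4.
T1: 0→9
T2: 9→13
T3: 13→21
T4: 21→32
Sum = 9+13+21+32 = 75.
LPT (decreasing processing time): T4 T1 T3 T2.
T4: 0→11
T1: 11→20
T3: 20→28
T2: 28→32
Sum = 11+20+28+32 = 91.
Difference = 75 − 91 = -16.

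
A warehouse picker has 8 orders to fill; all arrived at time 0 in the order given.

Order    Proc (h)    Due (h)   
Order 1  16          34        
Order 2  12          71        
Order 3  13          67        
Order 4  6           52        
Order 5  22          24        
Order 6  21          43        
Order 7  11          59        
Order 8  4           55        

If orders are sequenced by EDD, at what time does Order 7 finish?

EDD (increasing due date): Order 5 Order 1 Order 6 Order 4 Order 8 Order 7 Order 3 Order 2.
Order 5: 0→22
Order 1: 22→38
Order 6: 38→59
Order 4: 59→65
Order 8: 65→69
Order 7: 69→80

80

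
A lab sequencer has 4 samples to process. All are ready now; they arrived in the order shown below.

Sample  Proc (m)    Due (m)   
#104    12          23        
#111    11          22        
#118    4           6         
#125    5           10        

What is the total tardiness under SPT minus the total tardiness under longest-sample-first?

-36

SPT (increasing processing time): #118 #125 #111 #104.
#118: 0→4, due 6, tardiness 0
#125: 4→9, due 10, tardiness 0
#111: 9→20, due 22, tardiness 0
#104: 20→32, due 23, tardiness 9
Sum = 0+0+0+9 = 9.
LPT (decreasing processing time): #104 #111 #125 #118.
#104: 0→12, due 23, tardiness 0
#111: 12→23, due 22, tardiness 1
#125: 23→28, due 10, tardiness 18
#118: 28→32, due 6, tardiness 26
Sum = 0+1+18+26 = 45.
Difference = 9 − 45 = -36.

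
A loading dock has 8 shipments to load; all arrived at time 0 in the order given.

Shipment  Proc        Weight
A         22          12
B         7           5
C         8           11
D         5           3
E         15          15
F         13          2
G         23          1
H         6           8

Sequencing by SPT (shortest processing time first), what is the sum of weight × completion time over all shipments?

2378

SPT (increasing processing time): D H B C F E A G.
D: finishes 5, weight 3, w·C = 15
H: finishes 11, weight 8, w·C = 88
B: finishes 18, weight 5, w·C = 90
C: finishes 26, weight 11, w·C = 286
F: finishes 39, weight 2, w·C = 78
E: finishes 54, weight 15, w·C = 810
A: finishes 76, weight 12, w·C = 912
G: finishes 99, weight 1, w·C = 99
Sum = 15+88+90+286+78+810+912+99 = 2378.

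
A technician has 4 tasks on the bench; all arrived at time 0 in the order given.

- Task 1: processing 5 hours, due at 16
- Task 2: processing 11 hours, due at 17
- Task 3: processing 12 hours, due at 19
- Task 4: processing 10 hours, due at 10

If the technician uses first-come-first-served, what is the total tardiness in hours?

FIFO (arrival order): Task 1 Task 2 Task 3 Task 4.
Task 1: 0→5, due 16, tardiness 0
Task 2: 5→16, due 17, tardiness 0
Task 3: 16→28, due 19, tardiness 9
Task 4: 28→38, due 10, tardiness 28
Sum = 0+0+9+28 = 37.

37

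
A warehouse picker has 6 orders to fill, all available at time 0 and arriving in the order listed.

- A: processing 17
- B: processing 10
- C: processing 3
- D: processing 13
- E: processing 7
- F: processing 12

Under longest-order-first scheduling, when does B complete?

52

LPT (decreasing processing time): A D F B E C.
A: 0→17
D: 17→30
F: 30→42
B: 42→52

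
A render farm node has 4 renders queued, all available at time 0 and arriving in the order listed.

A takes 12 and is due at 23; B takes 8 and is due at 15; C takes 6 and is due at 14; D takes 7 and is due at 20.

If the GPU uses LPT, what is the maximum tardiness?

19

LPT (decreasing processing time): A B D C.
A: 0→12, due 23, tardiness 0
B: 12→20, due 15, tardiness 5
D: 20→27, due 20, tardiness 7
C: 27→33, due 14, tardiness 19
Maximum = 19.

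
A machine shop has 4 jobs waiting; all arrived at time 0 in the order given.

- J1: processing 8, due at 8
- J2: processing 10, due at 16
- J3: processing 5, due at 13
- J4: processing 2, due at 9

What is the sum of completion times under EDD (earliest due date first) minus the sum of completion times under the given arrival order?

-16

EDD (increasing due date): J1 J4 J3 J2.
J1: 0→8
J4: 8→10
J3: 10→15
J2: 15→25
Sum = 8+10+15+25 = 58.
FIFO (arrival order): J1 J2 J3 J4.
J1: 0→8
J2: 8→18
J3: 18→23
J4: 23→25
Sum = 8+18+23+25 = 74.
Difference = 58 − 74 = -16.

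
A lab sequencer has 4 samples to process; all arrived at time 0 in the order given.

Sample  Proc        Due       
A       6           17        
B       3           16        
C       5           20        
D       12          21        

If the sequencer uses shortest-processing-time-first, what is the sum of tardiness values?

SPT (increasing processing time): B C A D.
B: 0→3, due 16, tardiness 0
C: 3→8, due 20, tardiness 0
A: 8→14, due 17, tardiness 0
D: 14→26, due 21, tardiness 5
Sum = 0+0+0+5 = 5.

5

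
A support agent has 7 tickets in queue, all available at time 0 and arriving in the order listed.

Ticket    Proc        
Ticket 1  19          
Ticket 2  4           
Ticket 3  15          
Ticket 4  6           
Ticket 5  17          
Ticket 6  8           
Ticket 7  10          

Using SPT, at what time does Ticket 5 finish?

60

SPT (increasing processing time): Ticket 2 Ticket 4 Ticket 6 Ticket 7 Ticket 3 Ticket 5 Ticket 1.
Ticket 2: 0→4
Ticket 4: 4→10
Ticket 6: 10→18
Ticket 7: 18→28
Ticket 3: 28→43
Ticket 5: 43→60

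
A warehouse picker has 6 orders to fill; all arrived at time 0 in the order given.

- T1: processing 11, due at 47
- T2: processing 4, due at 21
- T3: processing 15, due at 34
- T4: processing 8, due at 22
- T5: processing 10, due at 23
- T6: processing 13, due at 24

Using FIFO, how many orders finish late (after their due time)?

FIFO (arrival order): T1 T2 T3 T4 T5 T6.
T1: 0→11, due 47, tardiness 0
T2: 11→15, due 21, tardiness 0
T3: 15→30, due 34, tardiness 0
T4: 30→38, due 22, tardiness 16
T5: 38→48, due 23, tardiness 25
T6: 48→61, due 24, tardiness 37
Late orders: 3.

3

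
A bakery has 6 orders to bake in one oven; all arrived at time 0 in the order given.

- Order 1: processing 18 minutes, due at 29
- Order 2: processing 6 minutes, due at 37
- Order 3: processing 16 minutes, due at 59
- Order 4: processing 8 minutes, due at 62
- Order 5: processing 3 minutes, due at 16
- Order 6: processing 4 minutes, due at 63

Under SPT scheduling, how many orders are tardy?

SPT (increasing processing time): Order 5 Order 6 Order 2 Order 4 Order 3 Order 1.
Order 5: 0→3, due 16, tardiness 0
Order 6: 3→7, due 63, tardiness 0
Order 2: 7→13, due 37, tardiness 0
Order 4: 13→21, due 62, tardiness 0
Order 3: 21→37, due 59, tardiness 0
Order 1: 37→55, due 29, tardiness 26
Late orders: 1.

1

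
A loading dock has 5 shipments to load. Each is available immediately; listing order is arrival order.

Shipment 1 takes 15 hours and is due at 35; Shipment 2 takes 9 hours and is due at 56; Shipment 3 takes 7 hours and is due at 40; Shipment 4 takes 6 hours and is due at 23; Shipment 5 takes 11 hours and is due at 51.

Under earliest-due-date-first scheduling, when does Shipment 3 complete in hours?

28

EDD (increasing due date): Shipment 4 Shipment 1 Shipment 3 Shipment 5 Shipment 2.
Shipment 4: 0→6
Shipment 1: 6→21
Shipment 3: 21→28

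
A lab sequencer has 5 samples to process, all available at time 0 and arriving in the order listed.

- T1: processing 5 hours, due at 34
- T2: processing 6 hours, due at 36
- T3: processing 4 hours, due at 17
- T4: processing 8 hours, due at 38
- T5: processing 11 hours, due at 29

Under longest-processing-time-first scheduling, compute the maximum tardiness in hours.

17

LPT (decreasing processing time): T5 T4 T2 T1 T3.
T5: 0→11, due 29, tardiness 0
T4: 11→19, due 38, tardiness 0
T2: 19→25, due 36, tardiness 0
T1: 25→30, due 34, tardiness 0
T3: 30→34, due 17, tardiness 17
Maximum = 17.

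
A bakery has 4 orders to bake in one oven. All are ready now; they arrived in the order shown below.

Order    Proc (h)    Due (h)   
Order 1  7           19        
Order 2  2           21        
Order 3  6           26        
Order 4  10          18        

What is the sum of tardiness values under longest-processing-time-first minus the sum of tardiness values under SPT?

LPT (decreasing processing time): Order 4 Order 1 Order 3 Order 2.
Order 4: 0→10, due 18, tardiness 0
Order 1: 10→17, due 19, tardiness 0
Order 3: 17→23, due 26, tardiness 0
Order 2: 23→25, due 21, tardiness 4
Sum = 0+0+0+4 = 4.
SPT (increasing processing time): Order 2 Order 3 Order 1 Order 4.
Order 2: 0→2, due 21, tardiness 0
Order 3: 2→8, due 26, tardiness 0
Order 1: 8→15, due 19, tardiness 0
Order 4: 15→25, due 18, tardiness 7
Sum = 0+0+0+7 = 7.
Difference = 4 − 7 = -3.

-3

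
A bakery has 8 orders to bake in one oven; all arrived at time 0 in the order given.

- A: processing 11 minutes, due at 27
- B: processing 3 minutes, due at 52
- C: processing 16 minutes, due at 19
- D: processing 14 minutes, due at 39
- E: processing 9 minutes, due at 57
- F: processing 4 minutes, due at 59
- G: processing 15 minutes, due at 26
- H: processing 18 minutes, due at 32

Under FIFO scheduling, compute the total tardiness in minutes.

FIFO (arrival order): A B C D E F G H.
A: 0→11, due 27, tardiness 0
B: 11→14, due 52, tardiness 0
C: 14→30, due 19, tardiness 11
D: 30→44, due 39, tardiness 5
E: 44→53, due 57, tardiness 0
F: 53→57, due 59, tardiness 0
G: 57→72, due 26, tardiness 46
H: 72→90, due 32, tardiness 58
Sum = 0+0+11+5+0+0+46+58 = 120.

120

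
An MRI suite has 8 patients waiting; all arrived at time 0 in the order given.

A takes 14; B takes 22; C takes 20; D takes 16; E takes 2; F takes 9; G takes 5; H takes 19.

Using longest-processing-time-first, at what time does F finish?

100

LPT (decreasing processing time): B C H D A F G E.
B: 0→22
C: 22→42
H: 42→61
D: 61→77
A: 77→91
F: 91→100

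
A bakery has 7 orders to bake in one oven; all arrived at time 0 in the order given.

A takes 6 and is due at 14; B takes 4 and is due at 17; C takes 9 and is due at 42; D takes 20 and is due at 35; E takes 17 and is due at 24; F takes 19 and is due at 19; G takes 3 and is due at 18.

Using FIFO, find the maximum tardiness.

60

FIFO (arrival order): A B C D E F G.
A: 0→6, due 14, tardiness 0
B: 6→10, due 17, tardiness 0
C: 10→19, due 42, tardiness 0
D: 19→39, due 35, tardiness 4
E: 39→56, due 24, tardiness 32
F: 56→75, due 19, tardiness 56
G: 75→78, due 18, tardiness 60
Maximum = 60.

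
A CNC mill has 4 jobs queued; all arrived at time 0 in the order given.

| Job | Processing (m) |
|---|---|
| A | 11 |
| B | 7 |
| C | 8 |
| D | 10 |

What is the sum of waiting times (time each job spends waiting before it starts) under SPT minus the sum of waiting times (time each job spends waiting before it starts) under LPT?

SPT (increasing processing time): B C D A.
B: waits 0, runs 0→7
C: waits 7, runs 7→15
D: waits 15, runs 15→25
A: waits 25, runs 25→36
Sum = 0+7+15+25 = 47.
LPT (decreasing processing time): A D C B.
A: waits 0, runs 0→11
D: waits 11, runs 11→21
C: waits 21, runs 21→29
B: waits 29, runs 29→36
Sum = 0+11+21+29 = 61.
Difference = 47 − 61 = -14.

-14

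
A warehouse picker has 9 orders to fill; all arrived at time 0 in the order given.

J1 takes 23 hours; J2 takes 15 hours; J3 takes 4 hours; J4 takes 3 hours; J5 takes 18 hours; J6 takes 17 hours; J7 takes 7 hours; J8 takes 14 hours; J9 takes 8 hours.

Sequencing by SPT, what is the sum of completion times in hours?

396

SPT (increasing processing time): J4 J3 J7 J9 J8 J2 J6 J5 J1.
J4: 0→3
J3: 3→7
J7: 7→14
J9: 14→22
J8: 22→36
J2: 36→51
J6: 51→68
J5: 68→86
J1: 86→109
Sum = 3+7+14+22+36+51+68+86+109 = 396.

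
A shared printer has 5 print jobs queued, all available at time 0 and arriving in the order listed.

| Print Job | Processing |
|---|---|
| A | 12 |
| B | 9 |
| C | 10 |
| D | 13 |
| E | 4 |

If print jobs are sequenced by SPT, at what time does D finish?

SPT (increasing processing time): E B C A D.
E: 0→4
B: 4→13
C: 13→23
A: 23→35
D: 35→48

48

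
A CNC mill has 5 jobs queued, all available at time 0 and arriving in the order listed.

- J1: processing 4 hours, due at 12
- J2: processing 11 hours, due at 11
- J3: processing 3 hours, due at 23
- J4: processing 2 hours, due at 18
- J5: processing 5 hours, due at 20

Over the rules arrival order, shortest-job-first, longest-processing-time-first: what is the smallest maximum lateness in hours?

FIFO (arrival order): J1 J2 J3 J4 J5.
J1: 0→4, due 12, lateness -8
J2: 4→15, due 11, lateness 4
J3: 15→18, due 23, lateness -5
J4: 18→20, due 18, lateness 2
J5: 20→25, due 20, lateness 5
Maximum = 5.
SPT (increasing processing time): J4 J3 J1 J5 J2.
J4: 0→2, due 18, lateness -16
J3: 2→5, due 23, lateness -18
J1: 5→9, due 12, lateness -3
J5: 9→14, due 20, lateness -6
J2: 14→25, due 11, lateness 14
Maximum = 14.
LPT (decreasing processing time): J2 J5 J1 J3 J4.
J2: 0→11, due 11, lateness 0
J5: 11→16, due 20, lateness -4
J1: 16→20, due 12, lateness 8
J3: 20→23, due 23, lateness 0
J4: 23→25, due 18, lateness 7
Maximum = 8.
FIFO 5, SPT 14, LPT 8 → minimum 5.

5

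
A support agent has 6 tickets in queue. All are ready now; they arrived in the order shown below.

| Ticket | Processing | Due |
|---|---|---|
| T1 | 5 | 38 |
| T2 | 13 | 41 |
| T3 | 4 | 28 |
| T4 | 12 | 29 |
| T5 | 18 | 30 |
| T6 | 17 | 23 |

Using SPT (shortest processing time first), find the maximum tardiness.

SPT (increasing processing time): T3 T1 T4 T2 T6 T5.
T3: 0→4, due 28, tardiness 0
T1: 4→9, due 38, tardiness 0
T4: 9→21, due 29, tardiness 0
T2: 21→34, due 41, tardiness 0
T6: 34→51, due 23, tardiness 28
T5: 51→69, due 30, tardiness 39
Maximum = 39.

39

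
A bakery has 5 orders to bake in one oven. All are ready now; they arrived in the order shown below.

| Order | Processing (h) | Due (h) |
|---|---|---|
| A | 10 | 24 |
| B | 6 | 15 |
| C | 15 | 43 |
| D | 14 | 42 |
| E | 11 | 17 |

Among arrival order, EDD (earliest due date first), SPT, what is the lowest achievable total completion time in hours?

146

FIFO (arrival order): A B C D E.
A: 0→10
B: 10→16
C: 16→31
D: 31→45
E: 45→56
Sum = 10+16+31+45+56 = 158.
EDD (increasing due date): B E A D C.
B: 0→6
E: 6→17
A: 17→27
D: 27→41
C: 41→56
Sum = 6+17+27+41+56 = 147.
SPT (increasing processing time): B A E D C.
B: 0→6
A: 6→16
E: 16→27
D: 27→41
C: 41→56
Sum = 6+16+27+41+56 = 146.
FIFO 158, EDD 147, SPT 146 → minimum 146.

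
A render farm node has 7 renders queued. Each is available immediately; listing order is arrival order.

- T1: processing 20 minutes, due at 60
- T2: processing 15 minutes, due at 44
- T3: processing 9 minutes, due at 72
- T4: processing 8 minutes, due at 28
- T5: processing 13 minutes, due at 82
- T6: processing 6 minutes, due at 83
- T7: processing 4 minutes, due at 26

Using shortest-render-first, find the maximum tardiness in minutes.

SPT (increasing processing time): T7 T6 T4 T3 T5 T2 T1.
T7: 0→4, due 26, tardiness 0
T6: 4→10, due 83, tardiness 0
T4: 10→18, due 28, tardiness 0
T3: 18→27, due 72, tardiness 0
T5: 27→40, due 82, tardiness 0
T2: 40→55, due 44, tardiness 11
T1: 55→75, due 60, tardiness 15
Maximum = 15.

15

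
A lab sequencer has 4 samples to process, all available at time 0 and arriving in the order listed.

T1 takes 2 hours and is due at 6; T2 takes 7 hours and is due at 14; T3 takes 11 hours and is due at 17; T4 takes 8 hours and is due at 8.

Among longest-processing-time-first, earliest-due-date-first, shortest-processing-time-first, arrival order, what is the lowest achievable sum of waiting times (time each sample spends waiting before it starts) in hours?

28

LPT (decreasing processing time): T3 T4 T2 T1.
T3: waits 0, runs 0→11
T4: waits 11, runs 11→19
T2: waits 19, runs 19→26
T1: waits 26, runs 26→28
Sum = 0+11+19+26 = 56.
EDD (increasing due date): T1 T4 T2 T3.
T1: waits 0, runs 0→2
T4: waits 2, runs 2→10
T2: waits 10, runs 10→17
T3: waits 17, runs 17→28
Sum = 0+2+10+17 = 29.
SPT (increasing processing time): T1 T2 T4 T3.
T1: waits 0, runs 0→2
T2: waits 2, runs 2→9
T4: waits 9, runs 9→17
T3: waits 17, runs 17→28
Sum = 0+2+9+17 = 28.
FIFO (arrival order): T1 T2 T3 T4.
T1: waits 0, runs 0→2
T2: waits 2, runs 2→9
T3: waits 9, runs 9→20
T4: waits 20, runs 20→28
Sum = 0+2+9+20 = 31.
LPT 56, EDD 29, SPT 28, FIFO 31 → minimum 28.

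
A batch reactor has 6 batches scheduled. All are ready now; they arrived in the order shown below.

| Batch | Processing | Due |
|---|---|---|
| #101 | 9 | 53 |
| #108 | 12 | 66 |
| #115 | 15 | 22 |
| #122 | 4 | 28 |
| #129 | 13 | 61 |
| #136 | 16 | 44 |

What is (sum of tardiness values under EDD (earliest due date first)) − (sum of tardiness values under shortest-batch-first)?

EDD (increasing due date): #115 #122 #136 #101 #129 #108.
#115: 0→15, due 22, tardiness 0
#122: 15→19, due 28, tardiness 0
#136: 19→35, due 44, tardiness 0
#101: 35→44, due 53, tardiness 0
#129: 44→57, due 61, tardiness 0
#108: 57→69, due 66, tardiness 3
Sum = 0+0+0+0+0+3 = 3.
SPT (increasing processing time): #122 #101 #108 #129 #115 #136.
#122: 0→4, due 28, tardiness 0
#101: 4→13, due 53, tardiness 0
#108: 13→25, due 66, tardiness 0
#129: 25→38, due 61, tardiness 0
#115: 38→53, due 22, tardiness 31
#136: 53→69, due 44, tardiness 25
Sum = 0+0+0+0+31+25 = 56.
Difference = 3 − 56 = -53.

-53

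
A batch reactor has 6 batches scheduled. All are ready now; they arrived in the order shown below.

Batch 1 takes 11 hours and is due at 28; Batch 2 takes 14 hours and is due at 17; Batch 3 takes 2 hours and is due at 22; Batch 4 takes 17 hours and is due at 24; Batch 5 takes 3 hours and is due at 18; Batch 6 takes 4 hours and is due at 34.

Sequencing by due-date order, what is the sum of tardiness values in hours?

48

EDD (increasing due date): Batch 2 Batch 5 Batch 3 Batch 4 Batch 1 Batch 6.
Batch 2: 0→14, due 17, tardiness 0
Batch 5: 14→17, due 18, tardiness 0
Batch 3: 17→19, due 22, tardiness 0
Batch 4: 19→36, due 24, tardiness 12
Batch 1: 36→47, due 28, tardiness 19
Batch 6: 47→51, due 34, tardiness 17
Sum = 0+0+0+12+19+17 = 48.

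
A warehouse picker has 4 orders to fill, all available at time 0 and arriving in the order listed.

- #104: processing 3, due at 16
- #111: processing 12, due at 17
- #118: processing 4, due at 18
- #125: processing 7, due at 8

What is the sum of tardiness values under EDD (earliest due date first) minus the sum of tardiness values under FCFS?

-6

EDD (increasing due date): #125 #104 #111 #118.
#125: 0→7, due 8, tardiness 0
#104: 7→10, due 16, tardiness 0
#111: 10→22, due 17, tardiness 5
#118: 22→26, due 18, tardiness 8
Sum = 0+0+5+8 = 13.
FIFO (arrival order): #104 #111 #118 #125.
#104: 0→3, due 16, tardiness 0
#111: 3→15, due 17, tardiness 0
#118: 15→19, due 18, tardiness 1
#125: 19→26, due 8, tardiness 18
Sum = 0+0+1+18 = 19.
Difference = 13 − 19 = -6.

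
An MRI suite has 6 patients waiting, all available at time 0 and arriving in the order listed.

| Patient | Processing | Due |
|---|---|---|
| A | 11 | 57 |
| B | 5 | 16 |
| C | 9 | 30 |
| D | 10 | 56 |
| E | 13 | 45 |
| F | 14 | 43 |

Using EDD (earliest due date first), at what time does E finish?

EDD (increasing due date): B C F E D A.
B: 0→5
C: 5→14
F: 14→28
E: 28→41

41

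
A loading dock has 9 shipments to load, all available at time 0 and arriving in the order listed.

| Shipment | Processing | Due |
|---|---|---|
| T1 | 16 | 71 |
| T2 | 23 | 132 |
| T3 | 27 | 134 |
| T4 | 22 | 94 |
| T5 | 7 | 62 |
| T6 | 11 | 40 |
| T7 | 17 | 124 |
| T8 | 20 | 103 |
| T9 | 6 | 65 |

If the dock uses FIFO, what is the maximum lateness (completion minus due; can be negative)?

FIFO (arrival order): T1 T2 T3 T4 T5 T6 T7 T8 T9.
T1: 0→16, due 71, lateness -55
T2: 16→39, due 132, lateness -93
T3: 39→66, due 134, lateness -68
T4: 66→88, due 94, lateness -6
T5: 88→95, due 62, lateness 33
T6: 95→106, due 40, lateness 66
T7: 106→123, due 124, lateness -1
T8: 123→143, due 103, lateness 40
T9: 143→149, due 65, lateness 84
Maximum = 84.

84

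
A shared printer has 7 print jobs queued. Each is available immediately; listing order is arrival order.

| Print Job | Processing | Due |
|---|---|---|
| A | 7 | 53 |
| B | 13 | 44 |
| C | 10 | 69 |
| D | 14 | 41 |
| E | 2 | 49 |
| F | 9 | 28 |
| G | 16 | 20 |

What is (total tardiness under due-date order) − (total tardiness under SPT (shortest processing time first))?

-42

EDD (increasing due date): G F D B E A C.
G: 0→16, due 20, tardiness 0
F: 16→25, due 28, tardiness 0
D: 25→39, due 41, tardiness 0
B: 39→52, due 44, tardiness 8
E: 52→54, due 49, tardiness 5
A: 54→61, due 53, tardiness 8
C: 61→71, due 69, tardiness 2
Sum = 0+0+0+8+5+8+2 = 23.
SPT (increasing processing time): E A F C B D G.
E: 0→2, due 49, tardiness 0
A: 2→9, due 53, tardiness 0
F: 9→18, due 28, tardiness 0
C: 18→28, due 69, tardiness 0
B: 28→41, due 44, tardiness 0
D: 41→55, due 41, tardiness 14
G: 55→71, due 20, tardiness 51
Sum = 0+0+0+0+0+14+51 = 65.
Difference = 23 − 65 = -42.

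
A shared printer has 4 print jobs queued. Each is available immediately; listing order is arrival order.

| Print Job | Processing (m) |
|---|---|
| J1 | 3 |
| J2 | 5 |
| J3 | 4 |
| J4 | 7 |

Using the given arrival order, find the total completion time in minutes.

FIFO (arrival order): J1 J2 J3 J4.
J1: 0→3
J2: 3→8
J3: 8→12
J4: 12→19
Sum = 3+8+12+19 = 42.

42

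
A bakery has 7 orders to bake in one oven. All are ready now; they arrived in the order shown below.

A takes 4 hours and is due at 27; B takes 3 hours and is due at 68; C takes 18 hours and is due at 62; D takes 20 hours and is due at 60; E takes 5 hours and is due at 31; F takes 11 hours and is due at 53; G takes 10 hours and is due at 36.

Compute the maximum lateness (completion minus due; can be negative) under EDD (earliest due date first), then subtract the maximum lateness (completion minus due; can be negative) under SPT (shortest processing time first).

-5

EDD (increasing due date): A E G F D C B.
A: 0→4, due 27, lateness -23
E: 4→9, due 31, lateness -22
G: 9→19, due 36, lateness -17
F: 19→30, due 53, lateness -23
D: 30→50, due 60, lateness -10
C: 50→68, due 62, lateness 6
B: 68→71, due 68, lateness 3
Maximum = 6.
SPT (increasing processing time): B A E G F C D.
B: 0→3, due 68, lateness -65
A: 3→7, due 27, lateness -20
E: 7→12, due 31, lateness -19
G: 12→22, due 36, lateness -14
F: 22→33, due 53, lateness -20
C: 33→51, due 62, lateness -11
D: 51→71, due 60, lateness 11
Maximum = 11.
Difference = 6 − 11 = -5.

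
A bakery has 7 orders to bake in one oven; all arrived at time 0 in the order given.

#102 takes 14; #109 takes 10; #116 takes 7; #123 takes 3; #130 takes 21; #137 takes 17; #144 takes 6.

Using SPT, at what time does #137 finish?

SPT (increasing processing time): #123 #144 #116 #109 #102 #137 #130.
#123: 0→3
#144: 3→9
#116: 9→16
#109: 16→26
#102: 26→40
#137: 40→57

57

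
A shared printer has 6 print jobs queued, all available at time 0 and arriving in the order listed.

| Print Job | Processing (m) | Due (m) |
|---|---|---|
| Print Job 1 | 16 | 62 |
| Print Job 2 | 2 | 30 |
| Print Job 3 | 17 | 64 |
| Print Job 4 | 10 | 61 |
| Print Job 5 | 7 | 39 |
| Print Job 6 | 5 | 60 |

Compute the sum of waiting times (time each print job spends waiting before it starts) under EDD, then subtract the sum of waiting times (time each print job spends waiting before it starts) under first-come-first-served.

-77

EDD (increasing due date): Print Job 2 Print Job 5 Print Job 6 Print Job 4 Print Job 1 Print Job 3.
Print Job 2: waits 0, runs 0→2
Print Job 5: waits 2, runs 2→9
Print Job 6: waits 9, runs 9→14
Print Job 4: waits 14, runs 14→24
Print Job 1: waits 24, runs 24→40
Print Job 3: waits 40, runs 40→57
Sum = 0+2+9+14+24+40 = 89.
FIFO (arrival order): Print Job 1 Print Job 2 Print Job 3 Print Job 4 Print Job 5 Print Job 6.
Print Job 1: waits 0, runs 0→16
Print Job 2: waits 16, runs 16→18
Print Job 3: waits 18, runs 18→35
Print Job 4: waits 35, runs 35→45
Print Job 5: waits 45, runs 45→52
Print Job 6: waits 52, runs 52→57
Sum = 0+16+18+35+45+52 = 166.
Difference = 89 − 166 = -77.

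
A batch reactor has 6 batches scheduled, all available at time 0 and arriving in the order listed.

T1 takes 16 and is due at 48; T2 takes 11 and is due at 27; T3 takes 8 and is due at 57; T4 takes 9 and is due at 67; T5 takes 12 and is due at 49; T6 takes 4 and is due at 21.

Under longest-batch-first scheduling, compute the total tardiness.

51

LPT (decreasing processing time): T1 T5 T2 T4 T3 T6.
T1: 0→16, due 48, tardiness 0
T5: 16→28, due 49, tardiness 0
T2: 28→39, due 27, tardiness 12
T4: 39→48, due 67, tardiness 0
T3: 48→56, due 57, tardiness 0
T6: 56→60, due 21, tardiness 39
Sum = 0+0+12+0+0+39 = 51.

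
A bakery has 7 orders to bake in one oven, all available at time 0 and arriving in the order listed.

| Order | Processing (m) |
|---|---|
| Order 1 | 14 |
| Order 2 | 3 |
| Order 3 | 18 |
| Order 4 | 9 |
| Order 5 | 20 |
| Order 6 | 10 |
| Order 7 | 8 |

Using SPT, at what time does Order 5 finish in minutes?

SPT (increasing processing time): Order 2 Order 7 Order 4 Order 6 Order 1 Order 3 Order 5.
Order 2: 0→3
Order 7: 3→11
Order 4: 11→20
Order 6: 20→30
Order 1: 30→44
Order 3: 44→62
Order 5: 62→82

82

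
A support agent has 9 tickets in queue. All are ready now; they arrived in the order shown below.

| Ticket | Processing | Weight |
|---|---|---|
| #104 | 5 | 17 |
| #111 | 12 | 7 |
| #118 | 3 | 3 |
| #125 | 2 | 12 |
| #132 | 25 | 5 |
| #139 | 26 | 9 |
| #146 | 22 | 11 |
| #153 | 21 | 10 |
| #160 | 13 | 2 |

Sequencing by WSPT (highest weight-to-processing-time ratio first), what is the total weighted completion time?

3118

WSPT (decreasing weight/processing-time ratio): #125 #104 #118 #111 #146 #153 #139 #132 #160.
#125: finishes 2, weight 12, w·C = 24
#104: finishes 7, weight 17, w·C = 119
#118: finishes 10, weight 3, w·C = 30
#111: finishes 22, weight 7, w·C = 154
#146: finishes 44, weight 11, w·C = 484
#153: finishes 65, weight 10, w·C = 650
#139: finishes 91, weight 9, w·C = 819
#132: finishes 116, weight 5, w·C = 580
#160: finishes 129, weight 2, w·C = 258
Sum = 24+119+30+154+484+650+819+580+258 = 3118.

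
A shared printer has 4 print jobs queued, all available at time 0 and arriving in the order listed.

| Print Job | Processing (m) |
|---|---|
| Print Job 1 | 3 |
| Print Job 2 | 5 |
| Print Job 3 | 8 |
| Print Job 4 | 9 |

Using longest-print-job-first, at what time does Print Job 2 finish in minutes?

LPT (decreasing processing time): Print Job 4 Print Job 3 Print Job 2 Print Job 1.
Print Job 4: 0→9
Print Job 3: 9→17
Print Job 2: 17→22

22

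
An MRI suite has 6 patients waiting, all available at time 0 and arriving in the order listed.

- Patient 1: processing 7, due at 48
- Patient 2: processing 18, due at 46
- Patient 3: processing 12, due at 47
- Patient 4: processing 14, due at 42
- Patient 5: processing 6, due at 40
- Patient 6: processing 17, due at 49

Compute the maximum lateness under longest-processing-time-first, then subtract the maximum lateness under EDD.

9

LPT (decreasing processing time): Patient 2 Patient 6 Patient 4 Patient 3 Patient 1 Patient 5.
Patient 2: 0→18, due 46, lateness -28
Patient 6: 18→35, due 49, lateness -14
Patient 4: 35→49, due 42, lateness 7
Patient 3: 49→61, due 47, lateness 14
Patient 1: 61→68, due 48, lateness 20
Patient 5: 68→74, due 40, lateness 34
Maximum = 34.
EDD (increasing due date): Patient 5 Patient 4 Patient 2 Patient 3 Patient 1 Patient 6.
Patient 5: 0→6, due 40, lateness -34
Patient 4: 6→20, due 42, lateness -22
Patient 2: 20→38, due 46, lateness -8
Patient 3: 38→50, due 47, lateness 3
Patient 1: 50→57, due 48, lateness 9
Patient 6: 57→74, due 49, lateness 25
Maximum = 25.
Difference = 34 − 25 = 9.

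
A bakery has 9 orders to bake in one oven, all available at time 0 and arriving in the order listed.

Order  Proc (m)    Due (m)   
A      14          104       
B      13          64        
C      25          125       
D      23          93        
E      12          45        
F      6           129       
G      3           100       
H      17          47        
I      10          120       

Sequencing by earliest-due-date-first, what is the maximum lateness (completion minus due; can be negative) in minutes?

EDD (increasing due date): E H B D G A I C F.
E: 0→12, due 45, lateness -33
H: 12→29, due 47, lateness -18
B: 29→42, due 64, lateness -22
D: 42→65, due 93, lateness -28
G: 65→68, due 100, lateness -32
A: 68→82, due 104, lateness -22
I: 82→92, due 120, lateness -28
C: 92→117, due 125, lateness -8
F: 117→123, due 129, lateness -6
Maximum = -6.

-6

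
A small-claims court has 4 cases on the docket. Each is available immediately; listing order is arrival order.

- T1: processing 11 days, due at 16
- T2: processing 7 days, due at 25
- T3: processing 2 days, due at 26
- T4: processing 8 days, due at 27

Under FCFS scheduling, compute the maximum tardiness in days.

1

FIFO (arrival order): T1 T2 T3 T4.
T1: 0→11, due 16, tardiness 0
T2: 11→18, due 25, tardiness 0
T3: 18→20, due 26, tardiness 0
T4: 20→28, due 27, tardiness 1
Maximum = 1.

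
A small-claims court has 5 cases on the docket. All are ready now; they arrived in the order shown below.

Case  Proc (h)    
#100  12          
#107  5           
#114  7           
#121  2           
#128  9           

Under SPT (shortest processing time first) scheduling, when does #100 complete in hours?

SPT (increasing processing time): #121 #107 #114 #128 #100.
#121: 0→2
#107: 2→7
#114: 7→14
#128: 14→23
#100: 23→35

35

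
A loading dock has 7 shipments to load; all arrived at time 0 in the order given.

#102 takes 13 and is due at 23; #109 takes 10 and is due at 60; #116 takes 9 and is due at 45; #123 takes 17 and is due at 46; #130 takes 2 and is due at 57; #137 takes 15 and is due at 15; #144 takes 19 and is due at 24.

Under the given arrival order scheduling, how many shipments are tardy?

3

FIFO (arrival order): #102 #109 #116 #123 #130 #137 #144.
#102: 0→13, due 23, tardiness 0
#109: 13→23, due 60, tardiness 0
#116: 23→32, due 45, tardiness 0
#123: 32→49, due 46, tardiness 3
#130: 49→51, due 57, tardiness 0
#137: 51→66, due 15, tardiness 51
#144: 66→85, due 24, tardiness 61
Late shipments: 3.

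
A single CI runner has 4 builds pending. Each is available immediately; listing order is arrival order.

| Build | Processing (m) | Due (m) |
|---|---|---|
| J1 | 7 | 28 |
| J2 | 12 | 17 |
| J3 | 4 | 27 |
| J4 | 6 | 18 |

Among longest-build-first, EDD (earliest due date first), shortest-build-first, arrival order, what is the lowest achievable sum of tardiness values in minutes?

LPT (decreasing processing time): J2 J1 J4 J3.
J2: 0→12, due 17, tardiness 0
J1: 12→19, due 28, tardiness 0
J4: 19→25, due 18, tardiness 7
J3: 25→29, due 27, tardiness 2
Sum = 0+0+7+2 = 9.
EDD (increasing due date): J2 J4 J3 J1.
J2: 0→12, due 17, tardiness 0
J4: 12→18, due 18, tardiness 0
J3: 18→22, due 27, tardiness 0
J1: 22→29, due 28, tardiness 1
Sum = 0+0+0+1 = 1.
SPT (increasing processing time): J3 J4 J1 J2.
J3: 0→4, due 27, tardiness 0
J4: 4→10, due 18, tardiness 0
J1: 10→17, due 28, tardiness 0
J2: 17→29, due 17, tardiness 12
Sum = 0+0+0+12 = 12.
FIFO (arrival order): J1 J2 J3 J4.
J1: 0→7, due 28, tardiness 0
J2: 7→19, due 17, tardiness 2
J3: 19→23, due 27, tardiness 0
J4: 23→29, due 18, tardiness 11
Sum = 0+2+0+11 = 13.
LPT 9, EDD 1, SPT 12, FIFO 13 → minimum 1.

1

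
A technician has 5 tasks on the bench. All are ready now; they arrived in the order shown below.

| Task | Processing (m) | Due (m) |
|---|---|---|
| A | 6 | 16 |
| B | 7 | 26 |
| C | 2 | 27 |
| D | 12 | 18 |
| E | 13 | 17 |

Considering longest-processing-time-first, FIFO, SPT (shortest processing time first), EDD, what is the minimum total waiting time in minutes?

52

LPT (decreasing processing time): E D B A C.
E: waits 0, runs 0→13
D: waits 13, runs 13→25
B: waits 25, runs 25→32
A: waits 32, runs 32→38
C: waits 38, runs 38→40
Sum = 0+13+25+32+38 = 108.
FIFO (arrival order): A B C D E.
A: waits 0, runs 0→6
B: waits 6, runs 6→13
C: waits 13, runs 13→15
D: waits 15, runs 15→27
E: waits 27, runs 27→40
Sum = 0+6+13+15+27 = 61.
SPT (increasing processing time): C A B D E.
C: waits 0, runs 0→2
A: waits 2, runs 2→8
B: waits 8, runs 8→15
D: waits 15, runs 15→27
E: waits 27, runs 27→40
Sum = 0+2+8+15+27 = 52.
EDD (increasing due date): A E D B C.
A: waits 0, runs 0→6
E: waits 6, runs 6→19
D: waits 19, runs 19→31
B: waits 31, runs 31→38
C: waits 38, runs 38→40
Sum = 0+6+19+31+38 = 94.
LPT 108, FIFO 61, SPT 52, EDD 94 → minimum 52.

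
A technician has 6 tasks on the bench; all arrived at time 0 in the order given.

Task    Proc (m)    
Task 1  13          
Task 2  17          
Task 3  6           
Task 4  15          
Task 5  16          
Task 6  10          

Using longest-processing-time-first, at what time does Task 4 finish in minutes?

48

LPT (decreasing processing time): Task 2 Task 5 Task 4 Task 1 Task 6 Task 3.
Task 2: 0→17
Task 5: 17→33
Task 4: 33→48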